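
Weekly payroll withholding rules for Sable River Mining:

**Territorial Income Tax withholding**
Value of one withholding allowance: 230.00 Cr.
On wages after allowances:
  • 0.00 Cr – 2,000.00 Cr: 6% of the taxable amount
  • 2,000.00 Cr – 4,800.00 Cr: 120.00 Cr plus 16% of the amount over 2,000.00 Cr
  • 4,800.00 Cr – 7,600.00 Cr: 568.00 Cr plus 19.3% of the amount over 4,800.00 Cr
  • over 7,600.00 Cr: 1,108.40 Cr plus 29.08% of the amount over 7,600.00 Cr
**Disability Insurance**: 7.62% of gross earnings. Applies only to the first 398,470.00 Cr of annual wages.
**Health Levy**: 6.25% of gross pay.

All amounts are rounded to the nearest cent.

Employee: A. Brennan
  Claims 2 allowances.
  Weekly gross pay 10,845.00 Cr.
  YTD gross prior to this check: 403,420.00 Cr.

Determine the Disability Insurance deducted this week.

Disability Insurance: YTD 403,420.00 Cr ≥ cap 398,470.00 Cr → 0.00 Cr

0.00 Cr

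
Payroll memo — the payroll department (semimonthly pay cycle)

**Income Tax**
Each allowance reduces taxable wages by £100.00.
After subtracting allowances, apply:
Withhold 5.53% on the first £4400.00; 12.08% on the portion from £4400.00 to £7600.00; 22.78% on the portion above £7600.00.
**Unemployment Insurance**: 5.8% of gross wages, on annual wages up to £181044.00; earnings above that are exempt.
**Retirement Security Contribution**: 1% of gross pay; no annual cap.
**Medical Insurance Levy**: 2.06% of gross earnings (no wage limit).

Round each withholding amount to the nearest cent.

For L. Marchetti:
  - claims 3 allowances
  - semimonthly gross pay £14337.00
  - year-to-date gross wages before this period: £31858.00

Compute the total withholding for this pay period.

£3366.49

Income Tax: taxable = £14337.00 − 3×£100.00 = £14037.00
  £629.88 + 22.78% × (£14037.00 − £7600.00) = £629.88 + 22.78% × £6437.00 = £2096.23
Unemployment Insurance: 5.8% × £14337.00 = £831.55
Retirement Security Contribution: 1% × £14337.00 = £143.37
Medical Insurance Levy: 2.06% × £14337.00 = £295.34
Total: £2096.23 + £831.55 + £143.37 + £295.34 = £3366.49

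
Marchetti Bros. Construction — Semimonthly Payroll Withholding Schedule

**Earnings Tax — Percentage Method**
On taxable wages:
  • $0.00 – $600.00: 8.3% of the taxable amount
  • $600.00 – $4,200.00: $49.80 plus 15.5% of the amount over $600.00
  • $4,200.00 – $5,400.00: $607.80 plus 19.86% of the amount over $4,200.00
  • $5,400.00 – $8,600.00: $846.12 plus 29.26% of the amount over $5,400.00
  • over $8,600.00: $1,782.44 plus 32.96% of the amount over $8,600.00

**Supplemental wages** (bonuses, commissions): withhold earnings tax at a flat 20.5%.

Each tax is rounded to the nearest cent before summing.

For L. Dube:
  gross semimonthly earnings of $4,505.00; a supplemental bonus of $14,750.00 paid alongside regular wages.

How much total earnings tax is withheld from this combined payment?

Earnings Tax: taxable = $4,505.00
  $607.80 + 19.86% × ($4,505.00 − $4,200.00) = $607.80 + 19.86% × $305.00 = $668.37
Supplemental (20.5% flat on bonus): 20.5% × $14,750.00 = $3,023.75
Total earnings tax: $668.37 + $3,023.75 = $3,692.12

$3,692.12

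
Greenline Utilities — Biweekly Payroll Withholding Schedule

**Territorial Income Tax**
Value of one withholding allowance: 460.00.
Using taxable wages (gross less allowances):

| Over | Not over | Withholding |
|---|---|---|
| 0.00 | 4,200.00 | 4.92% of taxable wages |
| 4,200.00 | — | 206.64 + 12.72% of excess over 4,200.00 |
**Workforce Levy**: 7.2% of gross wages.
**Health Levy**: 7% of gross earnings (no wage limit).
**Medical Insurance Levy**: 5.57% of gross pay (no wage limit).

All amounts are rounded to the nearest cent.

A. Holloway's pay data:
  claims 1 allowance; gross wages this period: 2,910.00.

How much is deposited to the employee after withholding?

Territorial Income Tax: taxable = 2,910.00 − 1×460.00 = 2,450.00
  4.92% × 2,450.00 = 120.54
Workforce Levy: 7.2% × 2,910.00 = 209.52
Health Levy: 7% × 2,910.00 = 203.70
Medical Insurance Levy: 5.57% × 2,910.00 = 162.09
Total withheld: 120.54 + 209.52 + 203.70 + 162.09 = 695.85
Net pay: 2,910.00 − 695.85 = 2,214.15

2,214.15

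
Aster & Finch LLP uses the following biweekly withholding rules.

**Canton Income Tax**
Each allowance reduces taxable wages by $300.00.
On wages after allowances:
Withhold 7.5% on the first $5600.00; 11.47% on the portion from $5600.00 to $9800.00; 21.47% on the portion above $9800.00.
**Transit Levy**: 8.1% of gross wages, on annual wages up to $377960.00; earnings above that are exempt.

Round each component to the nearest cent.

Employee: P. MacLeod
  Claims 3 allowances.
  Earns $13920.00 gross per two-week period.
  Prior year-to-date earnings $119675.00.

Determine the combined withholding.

Canton Income Tax: taxable = $13920.00 − 3×$300.00 = $13020.00
  $901.74 + 21.47% × ($13020.00 − $9800.00) = $901.74 + 21.47% × $3220.00 = $1593.07
Transit Levy: 8.1% × $13920.00 = $1127.52
Total: $1593.07 + $1127.52 = $2720.59

$2720.59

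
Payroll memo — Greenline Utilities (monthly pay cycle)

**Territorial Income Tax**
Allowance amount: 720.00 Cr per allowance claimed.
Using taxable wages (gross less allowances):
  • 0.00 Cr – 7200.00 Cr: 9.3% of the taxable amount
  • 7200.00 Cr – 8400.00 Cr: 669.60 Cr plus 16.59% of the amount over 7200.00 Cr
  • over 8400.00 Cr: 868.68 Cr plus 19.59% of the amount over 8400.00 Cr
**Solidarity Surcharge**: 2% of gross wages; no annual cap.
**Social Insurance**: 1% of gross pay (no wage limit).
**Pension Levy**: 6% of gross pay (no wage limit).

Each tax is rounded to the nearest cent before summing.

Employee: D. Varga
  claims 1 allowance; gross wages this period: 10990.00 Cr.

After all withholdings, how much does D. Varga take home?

Territorial Income Tax: taxable = 10990.00 Cr − 1×720.00 Cr = 10270.00 Cr
  868.68 Cr + 19.59% × (10270.00 Cr − 8400.00 Cr) = 868.68 Cr + 19.59% × 1870.00 Cr = 1235.01 Cr
Solidarity Surcharge: 2% × 10990.00 Cr = 219.80 Cr
Social Insurance: 1% × 10990.00 Cr = 109.90 Cr
Pension Levy: 6% × 10990.00 Cr = 659.40 Cr
Total withheld: 1235.01 Cr + 219.80 Cr + 109.90 Cr + 659.40 Cr = 2224.11 Cr
Net pay: 10990.00 Cr − 2224.11 Cr = 8765.89 Cr

8765.89 Cr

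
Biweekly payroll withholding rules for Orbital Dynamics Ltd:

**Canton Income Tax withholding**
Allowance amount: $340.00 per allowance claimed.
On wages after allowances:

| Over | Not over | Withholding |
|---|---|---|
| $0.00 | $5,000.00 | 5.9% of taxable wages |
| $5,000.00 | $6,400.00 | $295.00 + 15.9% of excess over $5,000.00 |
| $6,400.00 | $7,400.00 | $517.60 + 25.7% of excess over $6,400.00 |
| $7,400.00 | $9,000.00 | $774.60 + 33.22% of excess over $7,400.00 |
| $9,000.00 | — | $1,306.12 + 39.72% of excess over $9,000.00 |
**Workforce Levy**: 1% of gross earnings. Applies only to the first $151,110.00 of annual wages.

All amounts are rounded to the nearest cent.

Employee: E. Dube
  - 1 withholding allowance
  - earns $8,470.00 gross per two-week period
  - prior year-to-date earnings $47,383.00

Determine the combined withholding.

Canton Income Tax: taxable = $8,470.00 − 1×$340.00 = $8,130.00
  $774.60 + 33.22% × ($8,130.00 − $7,400.00) = $774.60 + 33.22% × $730.00 = $1,017.11
Workforce Levy: 1% × $8,470.00 = $84.70
Total: $1,017.11 + $84.70 = $1,101.81

$1,101.81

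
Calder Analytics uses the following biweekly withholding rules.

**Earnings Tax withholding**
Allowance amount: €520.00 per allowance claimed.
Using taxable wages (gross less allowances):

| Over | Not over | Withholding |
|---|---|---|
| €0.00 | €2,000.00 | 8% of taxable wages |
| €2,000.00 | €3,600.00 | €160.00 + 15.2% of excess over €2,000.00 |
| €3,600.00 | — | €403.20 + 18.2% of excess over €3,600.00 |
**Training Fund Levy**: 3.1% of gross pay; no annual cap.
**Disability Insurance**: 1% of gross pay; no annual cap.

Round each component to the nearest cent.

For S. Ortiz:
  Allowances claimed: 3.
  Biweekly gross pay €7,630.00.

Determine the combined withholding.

Earnings Tax: taxable = €7,630.00 − 3×€520.00 = €6,070.00
  €403.20 + 18.2% × (€6,070.00 − €3,600.00) = €403.20 + 18.2% × €2,470.00 = €852.74
Training Fund Levy: 3.1% × €7,630.00 = €236.53
Disability Insurance: 1% × €7,630.00 = €76.30
Total: €852.74 + €236.53 + €76.30 = €1,165.57

€1,165.57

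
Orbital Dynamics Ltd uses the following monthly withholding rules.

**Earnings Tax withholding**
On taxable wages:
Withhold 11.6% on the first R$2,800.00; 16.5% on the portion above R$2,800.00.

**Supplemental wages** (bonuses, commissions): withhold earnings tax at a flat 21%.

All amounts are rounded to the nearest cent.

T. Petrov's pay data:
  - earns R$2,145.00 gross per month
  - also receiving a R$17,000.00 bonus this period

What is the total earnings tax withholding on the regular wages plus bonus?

Earnings Tax: taxable = R$2,145.00
  11.6% × R$2,145.00 = R$248.82
Supplemental (21% flat on bonus): 21% × R$17,000.00 = R$3,570.00
Total earnings tax: R$248.82 + R$3,570.00 = R$3,818.82

R$3,818.82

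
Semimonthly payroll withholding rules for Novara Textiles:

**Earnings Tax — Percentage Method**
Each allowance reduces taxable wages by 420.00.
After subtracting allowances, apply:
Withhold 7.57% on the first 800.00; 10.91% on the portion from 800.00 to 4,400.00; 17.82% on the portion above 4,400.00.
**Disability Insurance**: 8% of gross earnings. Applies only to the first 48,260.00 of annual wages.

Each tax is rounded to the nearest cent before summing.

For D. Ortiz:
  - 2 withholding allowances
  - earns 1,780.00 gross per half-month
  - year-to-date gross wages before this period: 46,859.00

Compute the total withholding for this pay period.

187.91

Earnings Tax: taxable = 1,780.00 − 2×420.00 = 940.00
  60.56 + 10.91% × (940.00 − 800.00) = 60.56 + 10.91% × 140.00 = 75.83
Disability Insurance: cap 48,260.00 − YTD 46,859.00 = 1,401.00 subject; 8% × 1,401.00 = 112.08
Total: 75.83 + 112.08 = 187.91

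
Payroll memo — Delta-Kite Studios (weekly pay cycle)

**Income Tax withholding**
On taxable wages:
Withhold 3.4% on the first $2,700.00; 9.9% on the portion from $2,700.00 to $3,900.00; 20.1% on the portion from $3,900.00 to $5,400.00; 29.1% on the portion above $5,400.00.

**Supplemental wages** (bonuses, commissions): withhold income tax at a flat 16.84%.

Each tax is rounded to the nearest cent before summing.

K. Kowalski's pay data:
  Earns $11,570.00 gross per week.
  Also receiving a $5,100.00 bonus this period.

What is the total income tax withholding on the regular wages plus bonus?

$3,166.41

Income Tax: taxable = $11,570.00
  $512.10 + 29.1% × ($11,570.00 − $5,400.00) = $512.10 + 29.1% × $6,170.00 = $2,307.57
Supplemental (16.84% flat on bonus): 16.84% × $5,100.00 = $858.84
Total income tax: $2,307.57 + $858.84 = $3,166.41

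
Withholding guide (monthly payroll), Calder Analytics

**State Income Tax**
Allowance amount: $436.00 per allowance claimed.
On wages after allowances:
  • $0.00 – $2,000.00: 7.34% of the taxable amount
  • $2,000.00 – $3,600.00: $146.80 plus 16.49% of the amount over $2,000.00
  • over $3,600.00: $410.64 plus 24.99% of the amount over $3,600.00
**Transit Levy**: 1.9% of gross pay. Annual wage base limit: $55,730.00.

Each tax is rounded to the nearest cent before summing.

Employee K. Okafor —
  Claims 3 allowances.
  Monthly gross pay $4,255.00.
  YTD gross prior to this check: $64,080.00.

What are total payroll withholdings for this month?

State Income Tax: taxable = $4,255.00 − 3×$436.00 = $2,947.00
  $146.80 + 16.49% × ($2,947.00 − $2,000.00) = $146.80 + 16.49% × $947.00 = $302.96
Transit Levy: YTD $64,080.00 ≥ cap $55,730.00 → $0.00
Total: $302.96 + $0.00 = $302.96

$302.96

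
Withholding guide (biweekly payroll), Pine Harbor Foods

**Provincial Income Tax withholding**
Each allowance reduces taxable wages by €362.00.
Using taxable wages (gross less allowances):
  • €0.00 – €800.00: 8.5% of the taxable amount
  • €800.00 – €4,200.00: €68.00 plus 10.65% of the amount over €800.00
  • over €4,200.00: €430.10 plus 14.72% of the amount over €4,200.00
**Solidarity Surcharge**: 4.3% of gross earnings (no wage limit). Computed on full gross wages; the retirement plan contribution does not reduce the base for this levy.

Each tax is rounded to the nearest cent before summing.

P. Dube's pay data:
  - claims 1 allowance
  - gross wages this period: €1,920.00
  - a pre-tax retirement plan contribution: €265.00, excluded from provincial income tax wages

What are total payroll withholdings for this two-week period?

€203.06

Provincial Income Tax: taxable = €1,920.00 − €265.00 − 1×€362.00 = €1,293.00
  €68.00 + 10.65% × (€1,293.00 − €800.00) = €68.00 + 10.65% × €493.00 = €120.50
Solidarity Surcharge: 4.3% × €1,920.00 = €82.56
Total: €120.50 + €82.56 = €203.06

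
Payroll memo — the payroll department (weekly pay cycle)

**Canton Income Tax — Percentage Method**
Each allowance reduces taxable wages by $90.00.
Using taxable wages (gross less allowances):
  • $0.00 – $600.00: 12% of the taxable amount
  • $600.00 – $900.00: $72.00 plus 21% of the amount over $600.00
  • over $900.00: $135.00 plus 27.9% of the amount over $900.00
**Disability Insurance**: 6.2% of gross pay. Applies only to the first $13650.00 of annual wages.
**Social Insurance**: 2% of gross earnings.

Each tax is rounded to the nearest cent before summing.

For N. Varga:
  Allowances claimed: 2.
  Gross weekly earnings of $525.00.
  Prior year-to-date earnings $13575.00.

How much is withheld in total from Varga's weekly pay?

$56.55

Canton Income Tax: taxable = $525.00 − 2×$90.00 = $345.00
  12% × $345.00 = $41.40
Disability Insurance: cap $13650.00 − YTD $13575.00 = $75.00 subject; 6.2% × $75.00 = $4.65
Social Insurance: 2% × $525.00 = $10.50
Total: $41.40 + $4.65 + $10.50 = $56.55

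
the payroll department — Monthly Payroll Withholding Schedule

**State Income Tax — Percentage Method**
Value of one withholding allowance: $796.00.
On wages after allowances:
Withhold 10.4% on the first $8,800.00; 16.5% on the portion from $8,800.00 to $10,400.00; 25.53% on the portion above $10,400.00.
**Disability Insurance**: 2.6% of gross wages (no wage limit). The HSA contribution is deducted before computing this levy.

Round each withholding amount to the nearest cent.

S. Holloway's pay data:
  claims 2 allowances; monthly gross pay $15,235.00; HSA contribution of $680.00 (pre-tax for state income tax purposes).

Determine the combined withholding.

State Income Tax: taxable = $15,235.00 − $680.00 − 2×$796.00 = $12,963.00
  $1,179.20 + 25.53% × ($12,963.00 − $10,400.00) = $1,179.20 + 25.53% × $2,563.00 = $1,833.53
Disability Insurance: 2.6% × $14,555.00 = $378.43
Total: $1,833.53 + $378.43 = $2,211.96

$2,211.96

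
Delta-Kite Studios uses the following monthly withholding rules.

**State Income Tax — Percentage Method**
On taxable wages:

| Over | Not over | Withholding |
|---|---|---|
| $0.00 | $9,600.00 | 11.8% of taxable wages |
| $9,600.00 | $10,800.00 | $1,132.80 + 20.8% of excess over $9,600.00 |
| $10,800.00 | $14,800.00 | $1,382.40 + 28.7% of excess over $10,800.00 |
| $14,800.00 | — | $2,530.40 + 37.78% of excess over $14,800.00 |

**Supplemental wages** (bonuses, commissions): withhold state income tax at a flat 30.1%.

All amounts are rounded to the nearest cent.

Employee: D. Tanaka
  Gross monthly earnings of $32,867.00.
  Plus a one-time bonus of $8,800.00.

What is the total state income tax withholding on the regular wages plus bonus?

State Income Tax: taxable = $32,867.00
  $2,530.40 + 37.78% × ($32,867.00 − $14,800.00) = $2,530.40 + 37.78% × $18,067.00 = $9,356.11
Supplemental (30.1% flat on bonus): 30.1% × $8,800.00 = $2,648.80
Total state income tax: $9,356.11 + $2,648.80 = $12,004.91

$12,004.91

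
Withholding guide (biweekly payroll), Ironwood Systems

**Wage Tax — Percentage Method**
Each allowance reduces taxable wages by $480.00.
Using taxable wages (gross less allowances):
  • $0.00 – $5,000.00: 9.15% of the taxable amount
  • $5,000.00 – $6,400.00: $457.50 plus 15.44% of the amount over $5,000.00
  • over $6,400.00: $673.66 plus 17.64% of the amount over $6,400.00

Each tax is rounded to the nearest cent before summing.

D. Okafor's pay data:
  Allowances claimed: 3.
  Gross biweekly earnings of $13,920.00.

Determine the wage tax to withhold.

Wage Tax: taxable = $13,920.00 − 3×$480.00 = $12,480.00
  $673.66 + 17.64% × ($12,480.00 − $6,400.00) = $673.66 + 17.64% × $6,080.00 = $1,746.17

$1,746.17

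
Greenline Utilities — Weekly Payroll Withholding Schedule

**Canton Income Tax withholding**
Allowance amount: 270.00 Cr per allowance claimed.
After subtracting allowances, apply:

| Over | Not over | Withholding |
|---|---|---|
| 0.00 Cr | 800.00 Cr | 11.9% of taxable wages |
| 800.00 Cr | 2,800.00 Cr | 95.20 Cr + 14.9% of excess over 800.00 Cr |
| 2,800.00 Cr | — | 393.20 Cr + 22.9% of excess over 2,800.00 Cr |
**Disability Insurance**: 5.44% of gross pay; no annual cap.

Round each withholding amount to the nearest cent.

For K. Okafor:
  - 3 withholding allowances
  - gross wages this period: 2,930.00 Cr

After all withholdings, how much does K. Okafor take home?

Canton Income Tax: taxable = 2,930.00 Cr − 3×270.00 Cr = 2,120.00 Cr
  95.20 Cr + 14.9% × (2,120.00 Cr − 800.00 Cr) = 95.20 Cr + 14.9% × 1,320.00 Cr = 291.88 Cr
Disability Insurance: 5.44% × 2,930.00 Cr = 159.39 Cr
Total withheld: 291.88 Cr + 159.39 Cr = 451.27 Cr
Net pay: 2,930.00 Cr − 451.27 Cr = 2,478.73 Cr

2,478.73 Cr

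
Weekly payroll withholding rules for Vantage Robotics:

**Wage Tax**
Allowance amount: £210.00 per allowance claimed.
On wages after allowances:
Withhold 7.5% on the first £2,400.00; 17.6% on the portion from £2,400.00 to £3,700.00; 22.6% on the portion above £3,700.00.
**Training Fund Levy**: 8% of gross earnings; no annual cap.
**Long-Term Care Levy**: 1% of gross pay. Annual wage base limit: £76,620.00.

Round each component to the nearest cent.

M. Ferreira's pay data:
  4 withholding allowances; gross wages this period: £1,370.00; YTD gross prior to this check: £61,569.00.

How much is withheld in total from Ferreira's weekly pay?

Wage Tax: taxable = £1,370.00 − 4×£210.00 = £530.00
  7.5% × £530.00 = £39.75
Training Fund Levy: 8% × £1,370.00 = £109.60
Long-Term Care Levy: 1% × £1,370.00 = £13.70
Total: £39.75 + £109.60 + £13.70 = £163.05

£163.05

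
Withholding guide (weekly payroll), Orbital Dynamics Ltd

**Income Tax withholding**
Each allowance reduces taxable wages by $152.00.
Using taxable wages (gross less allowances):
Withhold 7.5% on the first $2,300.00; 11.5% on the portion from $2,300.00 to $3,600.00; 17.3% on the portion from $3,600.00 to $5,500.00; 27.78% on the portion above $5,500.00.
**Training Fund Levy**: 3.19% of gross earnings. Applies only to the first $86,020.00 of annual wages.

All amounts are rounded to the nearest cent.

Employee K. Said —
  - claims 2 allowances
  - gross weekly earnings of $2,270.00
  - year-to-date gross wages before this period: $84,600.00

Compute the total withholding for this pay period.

Income Tax: taxable = $2,270.00 − 2×$152.00 = $1,966.00
  7.5% × $1,966.00 = $147.45
Training Fund Levy: cap $86,020.00 − YTD $84,600.00 = $1,420.00 subject; 3.19% × $1,420.00 = $45.30
Total: $147.45 + $45.30 = $192.75

$192.75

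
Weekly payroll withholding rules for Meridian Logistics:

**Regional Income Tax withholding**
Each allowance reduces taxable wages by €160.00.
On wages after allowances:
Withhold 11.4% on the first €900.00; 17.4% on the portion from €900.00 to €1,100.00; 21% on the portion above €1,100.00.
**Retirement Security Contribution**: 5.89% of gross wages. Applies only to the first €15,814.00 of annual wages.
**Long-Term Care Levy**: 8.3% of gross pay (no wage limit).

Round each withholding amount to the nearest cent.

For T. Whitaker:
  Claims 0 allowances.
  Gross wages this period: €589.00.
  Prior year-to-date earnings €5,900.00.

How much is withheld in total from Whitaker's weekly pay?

€150.73

Regional Income Tax: taxable = €589.00
  11.4% × €589.00 = €67.15
Retirement Security Contribution: 5.89% × €589.00 = €34.69
Long-Term Care Levy: 8.3% × €589.00 = €48.89
Total: €67.15 + €34.69 + €48.89 = €150.73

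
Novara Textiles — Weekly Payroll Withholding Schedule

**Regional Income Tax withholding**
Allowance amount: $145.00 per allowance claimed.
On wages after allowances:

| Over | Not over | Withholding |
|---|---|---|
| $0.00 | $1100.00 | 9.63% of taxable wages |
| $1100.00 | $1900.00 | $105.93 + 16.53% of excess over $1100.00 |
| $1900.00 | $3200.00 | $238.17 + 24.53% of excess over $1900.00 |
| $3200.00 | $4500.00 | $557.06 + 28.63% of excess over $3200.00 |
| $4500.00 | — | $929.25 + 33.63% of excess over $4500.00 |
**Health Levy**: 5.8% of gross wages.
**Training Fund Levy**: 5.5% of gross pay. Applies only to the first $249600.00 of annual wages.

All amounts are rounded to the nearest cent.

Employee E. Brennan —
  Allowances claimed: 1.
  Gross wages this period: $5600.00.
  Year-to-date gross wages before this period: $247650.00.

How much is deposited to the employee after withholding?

$3917.53

Regional Income Tax: taxable = $5600.00 − 1×$145.00 = $5455.00
  $929.25 + 33.63% × ($5455.00 − $4500.00) = $929.25 + 33.63% × $955.00 = $1250.42
Health Levy: 5.8% × $5600.00 = $324.80
Training Fund Levy: cap $249600.00 − YTD $247650.00 = $1950.00 subject; 5.5% × $1950.00 = $107.25
Total withheld: $1250.42 + $324.80 + $107.25 = $1682.47
Net pay: $5600.00 − $1682.47 = $3917.53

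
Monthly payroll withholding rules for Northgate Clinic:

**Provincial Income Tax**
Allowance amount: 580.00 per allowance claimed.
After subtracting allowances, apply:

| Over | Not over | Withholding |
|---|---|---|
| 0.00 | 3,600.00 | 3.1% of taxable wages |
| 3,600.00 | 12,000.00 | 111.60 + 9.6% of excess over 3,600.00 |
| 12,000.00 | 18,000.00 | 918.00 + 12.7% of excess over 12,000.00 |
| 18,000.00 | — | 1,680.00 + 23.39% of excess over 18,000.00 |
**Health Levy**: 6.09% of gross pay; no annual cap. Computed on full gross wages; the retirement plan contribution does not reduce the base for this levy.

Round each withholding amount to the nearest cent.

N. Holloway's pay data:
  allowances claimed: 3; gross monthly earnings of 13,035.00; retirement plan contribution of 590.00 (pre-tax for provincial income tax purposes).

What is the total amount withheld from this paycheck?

1,587.51

Provincial Income Tax: taxable = 13,035.00 − 590.00 − 3×580.00 = 10,705.00
  111.60 + 9.6% × (10,705.00 − 3,600.00) = 111.60 + 9.6% × 7,105.00 = 793.68
Health Levy: 6.09% × 13,035.00 = 793.83
Total: 793.68 + 793.83 = 1,587.51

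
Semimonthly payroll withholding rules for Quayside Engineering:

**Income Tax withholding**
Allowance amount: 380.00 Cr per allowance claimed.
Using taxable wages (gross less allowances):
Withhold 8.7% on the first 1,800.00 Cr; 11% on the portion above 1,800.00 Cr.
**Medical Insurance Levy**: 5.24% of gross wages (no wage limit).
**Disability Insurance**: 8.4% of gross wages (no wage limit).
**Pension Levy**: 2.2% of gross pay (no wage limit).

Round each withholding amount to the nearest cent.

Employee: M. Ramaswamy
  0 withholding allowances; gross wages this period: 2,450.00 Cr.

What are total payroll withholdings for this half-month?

616.18 Cr

Income Tax: taxable = 2,450.00 Cr
  156.60 Cr + 11% × (2,450.00 Cr − 1,800.00 Cr) = 156.60 Cr + 11% × 650.00 Cr = 228.10 Cr
Medical Insurance Levy: 5.24% × 2,450.00 Cr = 128.38 Cr
Disability Insurance: 8.4% × 2,450.00 Cr = 205.80 Cr
Pension Levy: 2.2% × 2,450.00 Cr = 53.90 Cr
Total: 228.10 Cr + 128.38 Cr + 205.80 Cr + 53.90 Cr = 616.18 Cr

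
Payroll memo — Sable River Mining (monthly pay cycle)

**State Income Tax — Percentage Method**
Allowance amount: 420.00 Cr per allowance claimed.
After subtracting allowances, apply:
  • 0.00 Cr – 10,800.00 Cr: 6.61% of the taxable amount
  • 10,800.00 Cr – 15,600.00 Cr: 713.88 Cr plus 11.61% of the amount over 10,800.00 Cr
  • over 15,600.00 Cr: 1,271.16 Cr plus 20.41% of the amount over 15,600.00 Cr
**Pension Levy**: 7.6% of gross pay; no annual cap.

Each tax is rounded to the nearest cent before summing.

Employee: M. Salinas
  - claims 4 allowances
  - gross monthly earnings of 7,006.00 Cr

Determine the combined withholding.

State Income Tax: taxable = 7,006.00 Cr − 4×420.00 Cr = 5,326.00 Cr
  6.61% × 5,326.00 Cr = 352.05 Cr
Pension Levy: 7.6% × 7,006.00 Cr = 532.46 Cr
Total: 352.05 Cr + 532.46 Cr = 884.51 Cr

884.51 Cr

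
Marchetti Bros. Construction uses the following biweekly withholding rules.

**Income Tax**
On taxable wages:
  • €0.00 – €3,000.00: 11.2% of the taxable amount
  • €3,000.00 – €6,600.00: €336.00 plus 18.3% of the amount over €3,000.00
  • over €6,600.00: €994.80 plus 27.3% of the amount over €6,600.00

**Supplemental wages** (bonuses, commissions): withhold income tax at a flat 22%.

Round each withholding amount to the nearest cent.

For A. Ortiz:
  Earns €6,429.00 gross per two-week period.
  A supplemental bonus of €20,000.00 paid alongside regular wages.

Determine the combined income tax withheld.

Income Tax: taxable = €6,429.00
  €336.00 + 18.3% × (€6,429.00 − €3,000.00) = €336.00 + 18.3% × €3,429.00 = €963.51
Supplemental (22% flat on bonus): 22% × €20,000.00 = €4,400.00
Total income tax: €963.51 + €4,400.00 = €5,363.51

€5,363.51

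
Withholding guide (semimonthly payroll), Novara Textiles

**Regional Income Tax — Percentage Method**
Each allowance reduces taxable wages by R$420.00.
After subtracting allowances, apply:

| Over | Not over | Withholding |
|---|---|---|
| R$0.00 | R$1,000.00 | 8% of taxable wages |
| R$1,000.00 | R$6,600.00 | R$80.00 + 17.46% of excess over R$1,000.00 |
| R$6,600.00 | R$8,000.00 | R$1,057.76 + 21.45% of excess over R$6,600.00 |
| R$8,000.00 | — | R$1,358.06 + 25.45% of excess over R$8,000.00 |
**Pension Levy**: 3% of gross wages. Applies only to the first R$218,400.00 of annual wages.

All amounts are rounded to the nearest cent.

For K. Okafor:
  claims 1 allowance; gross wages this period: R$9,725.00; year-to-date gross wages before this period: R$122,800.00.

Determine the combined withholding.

R$1,981.93

Regional Income Tax: taxable = R$9,725.00 − 1×R$420.00 = R$9,305.00
  R$1,358.06 + 25.45% × (R$9,305.00 − R$8,000.00) = R$1,358.06 + 25.45% × R$1,305.00 = R$1,690.18
Pension Levy: 3% × R$9,725.00 = R$291.75
Total: R$1,690.18 + R$291.75 = R$1,981.93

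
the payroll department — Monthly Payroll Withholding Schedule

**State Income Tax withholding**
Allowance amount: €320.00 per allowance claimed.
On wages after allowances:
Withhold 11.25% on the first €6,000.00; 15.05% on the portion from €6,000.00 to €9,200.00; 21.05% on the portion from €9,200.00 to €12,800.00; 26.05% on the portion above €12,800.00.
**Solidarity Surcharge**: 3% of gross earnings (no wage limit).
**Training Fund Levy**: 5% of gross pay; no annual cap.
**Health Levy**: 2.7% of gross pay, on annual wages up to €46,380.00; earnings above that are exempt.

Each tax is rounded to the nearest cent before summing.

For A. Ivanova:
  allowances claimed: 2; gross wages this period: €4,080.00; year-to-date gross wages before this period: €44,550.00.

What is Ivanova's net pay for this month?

State Income Tax: taxable = €4,080.00 − 2×€320.00 = €3,440.00
  11.25% × €3,440.00 = €387.00
Solidarity Surcharge: 3% × €4,080.00 = €122.40
Training Fund Levy: 5% × €4,080.00 = €204.00
Health Levy: cap €46,380.00 − YTD €44,550.00 = €1,830.00 subject; 2.7% × €1,830.00 = €49.41
Total withheld: €387.00 + €122.40 + €204.00 + €49.41 = €762.81
Net pay: €4,080.00 − €762.81 = €3,317.19

€3,317.19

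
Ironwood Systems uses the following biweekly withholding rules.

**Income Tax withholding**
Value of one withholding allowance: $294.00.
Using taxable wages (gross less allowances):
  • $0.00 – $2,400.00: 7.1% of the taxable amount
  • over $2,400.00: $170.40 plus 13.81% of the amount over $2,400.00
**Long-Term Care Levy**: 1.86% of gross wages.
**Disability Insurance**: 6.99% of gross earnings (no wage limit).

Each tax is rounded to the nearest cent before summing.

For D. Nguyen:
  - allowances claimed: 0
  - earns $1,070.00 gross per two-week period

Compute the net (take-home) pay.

Income Tax: taxable = $1,070.00
  7.1% × $1,070.00 = $75.97
Long-Term Care Levy: 1.86% × $1,070.00 = $19.90
Disability Insurance: 6.99% × $1,070.00 = $74.79
Total withheld: $75.97 + $19.90 + $74.79 = $170.66
Net pay: $1,070.00 − $170.66 = $899.34

$899.34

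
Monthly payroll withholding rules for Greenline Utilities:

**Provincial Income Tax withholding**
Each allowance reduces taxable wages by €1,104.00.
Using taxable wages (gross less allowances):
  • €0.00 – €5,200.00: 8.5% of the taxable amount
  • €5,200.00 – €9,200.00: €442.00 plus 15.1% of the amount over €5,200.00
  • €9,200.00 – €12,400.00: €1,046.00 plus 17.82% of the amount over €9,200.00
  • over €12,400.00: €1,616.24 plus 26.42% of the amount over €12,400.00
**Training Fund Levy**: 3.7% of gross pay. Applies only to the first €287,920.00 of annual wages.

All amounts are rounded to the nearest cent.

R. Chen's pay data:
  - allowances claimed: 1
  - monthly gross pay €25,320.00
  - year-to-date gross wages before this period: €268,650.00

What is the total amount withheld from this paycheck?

Provincial Income Tax: taxable = €25,320.00 − 1×€1,104.00 = €24,216.00
  €1,616.24 + 26.42% × (€24,216.00 − €12,400.00) = €1,616.24 + 26.42% × €11,816.00 = €4,738.03
Training Fund Levy: cap €287,920.00 − YTD €268,650.00 = €19,270.00 subject; 3.7% × €19,270.00 = €712.99
Total: €4,738.03 + €712.99 = €5,451.02

€5,451.02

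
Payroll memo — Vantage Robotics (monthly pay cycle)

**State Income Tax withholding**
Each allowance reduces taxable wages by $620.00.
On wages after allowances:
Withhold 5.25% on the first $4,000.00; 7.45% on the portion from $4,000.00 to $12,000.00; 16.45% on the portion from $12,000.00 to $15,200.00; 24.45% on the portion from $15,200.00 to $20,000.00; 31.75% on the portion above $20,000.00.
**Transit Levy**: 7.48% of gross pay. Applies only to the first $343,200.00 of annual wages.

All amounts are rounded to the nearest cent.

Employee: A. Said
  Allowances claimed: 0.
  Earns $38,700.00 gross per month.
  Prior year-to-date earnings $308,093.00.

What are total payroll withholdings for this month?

State Income Tax: taxable = $38,700.00
  $2,506.00 + 31.75% × ($38,700.00 − $20,000.00) = $2,506.00 + 31.75% × $18,700.00 = $8,443.25
Transit Levy: cap $343,200.00 − YTD $308,093.00 = $35,107.00 subject; 7.48% × $35,107.00 = $2,626.00
Total: $8,443.25 + $2,626.00 = $11,069.25

$11,069.25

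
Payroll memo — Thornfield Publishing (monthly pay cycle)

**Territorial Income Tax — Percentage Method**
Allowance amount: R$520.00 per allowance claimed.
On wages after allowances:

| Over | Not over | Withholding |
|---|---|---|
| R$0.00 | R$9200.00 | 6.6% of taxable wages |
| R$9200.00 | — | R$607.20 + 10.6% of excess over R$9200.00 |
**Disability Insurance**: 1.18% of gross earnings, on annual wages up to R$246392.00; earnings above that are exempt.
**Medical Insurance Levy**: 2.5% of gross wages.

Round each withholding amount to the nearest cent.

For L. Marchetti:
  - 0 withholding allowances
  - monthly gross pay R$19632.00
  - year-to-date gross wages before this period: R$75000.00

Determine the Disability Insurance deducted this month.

R$231.66

Disability Insurance: 1.18% × R$19632.00 = R$231.66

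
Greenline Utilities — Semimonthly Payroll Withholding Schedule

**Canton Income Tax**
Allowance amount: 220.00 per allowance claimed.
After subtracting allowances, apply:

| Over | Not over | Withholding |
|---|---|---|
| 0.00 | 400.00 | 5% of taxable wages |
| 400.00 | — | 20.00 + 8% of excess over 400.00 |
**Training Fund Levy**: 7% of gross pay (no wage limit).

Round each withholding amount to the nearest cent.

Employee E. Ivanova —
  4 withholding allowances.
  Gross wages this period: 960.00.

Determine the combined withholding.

71.20

Canton Income Tax: taxable = 960.00 − 4×220.00 = 80.00
  5% × 80.00 = 4.00
Training Fund Levy: 7% × 960.00 = 67.20
Total: 4.00 + 67.20 = 71.20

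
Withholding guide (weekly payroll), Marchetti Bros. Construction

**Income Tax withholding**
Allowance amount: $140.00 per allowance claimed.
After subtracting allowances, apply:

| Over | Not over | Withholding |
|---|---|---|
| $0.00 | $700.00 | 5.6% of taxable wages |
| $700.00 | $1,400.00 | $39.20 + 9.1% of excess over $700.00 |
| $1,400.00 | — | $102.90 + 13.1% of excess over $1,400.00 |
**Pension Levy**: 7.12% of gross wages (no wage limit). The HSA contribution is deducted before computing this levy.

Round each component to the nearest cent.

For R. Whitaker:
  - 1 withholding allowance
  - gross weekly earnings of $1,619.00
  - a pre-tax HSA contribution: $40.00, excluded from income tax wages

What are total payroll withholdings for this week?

Income Tax: taxable = $1,619.00 − $40.00 − 1×$140.00 = $1,439.00
  $102.90 + 13.1% × ($1,439.00 − $1,400.00) = $102.90 + 13.1% × $39.00 = $108.01
Pension Levy: 7.12% × $1,579.00 = $112.42
Total: $108.01 + $112.42 = $220.43

$220.43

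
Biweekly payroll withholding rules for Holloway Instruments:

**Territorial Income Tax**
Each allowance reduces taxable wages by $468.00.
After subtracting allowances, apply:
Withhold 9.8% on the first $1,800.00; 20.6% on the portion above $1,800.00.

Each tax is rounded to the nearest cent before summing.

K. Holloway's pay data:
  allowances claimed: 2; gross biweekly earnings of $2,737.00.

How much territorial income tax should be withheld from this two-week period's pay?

$176.61

Territorial Income Tax: taxable = $2,737.00 − 2×$468.00 = $1,801.00
  $176.40 + 20.6% × ($1,801.00 − $1,800.00) = $176.40 + 20.6% × $1.00 = $176.61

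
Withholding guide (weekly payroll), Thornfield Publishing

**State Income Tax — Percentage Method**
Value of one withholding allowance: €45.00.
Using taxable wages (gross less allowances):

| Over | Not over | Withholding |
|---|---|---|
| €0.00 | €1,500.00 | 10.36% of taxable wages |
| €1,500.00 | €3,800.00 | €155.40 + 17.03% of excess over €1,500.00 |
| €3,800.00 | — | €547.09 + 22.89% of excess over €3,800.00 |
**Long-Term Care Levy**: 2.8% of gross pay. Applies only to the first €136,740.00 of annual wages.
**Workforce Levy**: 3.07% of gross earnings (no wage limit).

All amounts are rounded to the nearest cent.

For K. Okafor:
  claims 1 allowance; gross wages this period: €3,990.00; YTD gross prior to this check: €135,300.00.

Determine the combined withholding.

€743.09

State Income Tax: taxable = €3,990.00 − 1×€45.00 = €3,945.00
  €547.09 + 22.89% × (€3,945.00 − €3,800.00) = €547.09 + 22.89% × €145.00 = €580.28
Long-Term Care Levy: cap €136,740.00 − YTD €135,300.00 = €1,440.00 subject; 2.8% × €1,440.00 = €40.32
Workforce Levy: 3.07% × €3,990.00 = €122.49
Total: €580.28 + €40.32 + €122.49 = €743.09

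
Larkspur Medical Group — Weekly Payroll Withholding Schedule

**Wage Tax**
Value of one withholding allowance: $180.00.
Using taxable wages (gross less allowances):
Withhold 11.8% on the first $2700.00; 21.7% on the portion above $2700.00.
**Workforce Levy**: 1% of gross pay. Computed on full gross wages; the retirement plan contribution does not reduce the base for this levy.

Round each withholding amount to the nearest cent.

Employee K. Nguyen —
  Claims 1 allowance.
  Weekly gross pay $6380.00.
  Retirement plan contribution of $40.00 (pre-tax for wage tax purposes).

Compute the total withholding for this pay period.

$1133.22

Wage Tax: taxable = $6380.00 − $40.00 − 1×$180.00 = $6160.00
  $318.60 + 21.7% × ($6160.00 − $2700.00) = $318.60 + 21.7% × $3460.00 = $1069.42
Workforce Levy: 1% × $6380.00 = $63.80
Total: $1069.42 + $63.80 = $1133.22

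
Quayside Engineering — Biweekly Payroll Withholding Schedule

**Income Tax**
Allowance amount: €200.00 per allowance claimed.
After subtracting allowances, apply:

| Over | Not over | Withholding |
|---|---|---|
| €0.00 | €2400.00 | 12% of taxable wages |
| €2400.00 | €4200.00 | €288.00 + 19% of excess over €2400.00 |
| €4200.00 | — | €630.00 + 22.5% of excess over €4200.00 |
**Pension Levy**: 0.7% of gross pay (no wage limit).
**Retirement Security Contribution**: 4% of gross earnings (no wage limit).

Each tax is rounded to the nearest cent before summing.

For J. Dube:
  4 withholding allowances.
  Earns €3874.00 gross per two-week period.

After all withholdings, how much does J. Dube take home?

€3275.86

Income Tax: taxable = €3874.00 − 4×€200.00 = €3074.00
  €288.00 + 19% × (€3074.00 − €2400.00) = €288.00 + 19% × €674.00 = €416.06
Pension Levy: 0.7% × €3874.00 = €27.12
Retirement Security Contribution: 4% × €3874.00 = €154.96
Total withheld: €416.06 + €27.12 + €154.96 = €598.14
Net pay: €3874.00 − €598.14 = €3275.86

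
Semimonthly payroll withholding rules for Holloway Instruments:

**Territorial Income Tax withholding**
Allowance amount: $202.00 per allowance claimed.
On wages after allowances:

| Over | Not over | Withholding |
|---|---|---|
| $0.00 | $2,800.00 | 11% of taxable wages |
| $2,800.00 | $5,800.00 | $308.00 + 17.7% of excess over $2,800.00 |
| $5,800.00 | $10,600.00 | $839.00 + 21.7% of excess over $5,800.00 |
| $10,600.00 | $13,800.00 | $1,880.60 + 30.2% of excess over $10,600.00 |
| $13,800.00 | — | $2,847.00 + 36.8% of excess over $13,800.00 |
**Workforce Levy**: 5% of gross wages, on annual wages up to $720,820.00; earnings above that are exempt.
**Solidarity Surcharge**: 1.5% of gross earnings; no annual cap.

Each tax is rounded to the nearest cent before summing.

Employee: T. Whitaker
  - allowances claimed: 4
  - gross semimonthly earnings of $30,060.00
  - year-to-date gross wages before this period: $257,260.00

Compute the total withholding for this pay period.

$10,487.24

Territorial Income Tax: taxable = $30,060.00 − 4×$202.00 = $29,252.00
  $2,847.00 + 36.8% × ($29,252.00 − $13,800.00) = $2,847.00 + 36.8% × $15,452.00 = $8,533.34
Workforce Levy: 5% × $30,060.00 = $1,503.00
Solidarity Surcharge: 1.5% × $30,060.00 = $450.90
Total: $8,533.34 + $1,503.00 + $450.90 = $10,487.24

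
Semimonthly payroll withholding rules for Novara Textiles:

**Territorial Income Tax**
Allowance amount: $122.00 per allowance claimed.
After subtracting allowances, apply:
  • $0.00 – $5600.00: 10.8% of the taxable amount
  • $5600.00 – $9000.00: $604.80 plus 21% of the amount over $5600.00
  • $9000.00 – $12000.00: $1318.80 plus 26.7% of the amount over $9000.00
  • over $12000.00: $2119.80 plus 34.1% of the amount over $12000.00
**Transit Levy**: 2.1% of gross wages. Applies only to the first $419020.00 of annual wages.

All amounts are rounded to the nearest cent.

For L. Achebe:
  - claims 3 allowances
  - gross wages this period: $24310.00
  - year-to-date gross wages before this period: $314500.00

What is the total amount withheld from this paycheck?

$6703.21

Territorial Income Tax: taxable = $24310.00 − 3×$122.00 = $23944.00
  $2119.80 + 34.1% × ($23944.00 − $12000.00) = $2119.80 + 34.1% × $11944.00 = $6192.70
Transit Levy: 2.1% × $24310.00 = $510.51
Total: $6192.70 + $510.51 = $6703.21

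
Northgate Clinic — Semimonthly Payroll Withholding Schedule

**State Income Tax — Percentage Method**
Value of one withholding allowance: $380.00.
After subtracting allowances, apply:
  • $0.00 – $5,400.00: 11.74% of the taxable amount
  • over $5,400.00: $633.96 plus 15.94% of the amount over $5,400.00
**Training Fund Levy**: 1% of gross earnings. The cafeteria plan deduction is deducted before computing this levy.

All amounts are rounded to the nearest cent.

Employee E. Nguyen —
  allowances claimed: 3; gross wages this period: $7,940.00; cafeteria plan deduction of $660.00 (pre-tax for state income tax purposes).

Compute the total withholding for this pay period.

State Income Tax: taxable = $7,940.00 − $660.00 − 3×$380.00 = $6,140.00
  $633.96 + 15.94% × ($6,140.00 − $5,400.00) = $633.96 + 15.94% × $740.00 = $751.92
Training Fund Levy: 1% × $7,280.00 = $72.80
Total: $751.92 + $72.80 = $824.72

$824.72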